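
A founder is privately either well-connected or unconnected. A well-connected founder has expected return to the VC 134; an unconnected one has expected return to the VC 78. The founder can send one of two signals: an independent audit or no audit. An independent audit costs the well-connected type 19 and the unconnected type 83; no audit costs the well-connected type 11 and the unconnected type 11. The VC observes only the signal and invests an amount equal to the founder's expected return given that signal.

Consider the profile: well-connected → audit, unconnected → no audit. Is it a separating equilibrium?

Yes

Under separation the VC infers type exactly: audit → well-connected (pays 134), no audit → unconnected (pays 78).
Well-connected: audit gives 134 − 19 = 115; no audit gives 78 − 11 = 67. No deviation. ✓
Unconnected: no audit gives 78 − 11 = 67; audit gives 134 − 83 = 51. No deviation. ✓
Both incentive constraints hold.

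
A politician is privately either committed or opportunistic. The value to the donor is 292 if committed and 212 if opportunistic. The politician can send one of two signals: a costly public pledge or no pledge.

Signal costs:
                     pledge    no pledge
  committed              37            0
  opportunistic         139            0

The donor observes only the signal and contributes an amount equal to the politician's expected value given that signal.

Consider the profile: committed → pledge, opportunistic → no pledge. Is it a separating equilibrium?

Yes

Under separation the donor infers type exactly: pledge → committed (pays 292), no pledge → opportunistic (pays 212).
Committed: pledge gives 292 − 37 = 255; no pledge gives 212 − 0 = 212. No deviation. ✓
Opportunistic: no pledge gives 212 − 0 = 212; pledge gives 292 − 139 = 153. No deviation. ✓
Both incentive constraints hold.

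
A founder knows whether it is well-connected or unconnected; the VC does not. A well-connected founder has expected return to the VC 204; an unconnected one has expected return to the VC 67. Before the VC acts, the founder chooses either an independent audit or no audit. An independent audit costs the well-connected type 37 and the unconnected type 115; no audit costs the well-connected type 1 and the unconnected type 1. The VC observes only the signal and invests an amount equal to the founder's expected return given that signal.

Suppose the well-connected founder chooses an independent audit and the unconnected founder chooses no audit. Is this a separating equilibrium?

If types separate, audit earns payment 204 and no audit earns 67.
Well-connected: audit gives 204 − 37 = 167; no audit gives 67 − 1 = 66. No deviation. ✓
Unconnected: no audit gives 67 − 1 = 66; audit gives 204 − 115 = 89. Would deviate. ✗

No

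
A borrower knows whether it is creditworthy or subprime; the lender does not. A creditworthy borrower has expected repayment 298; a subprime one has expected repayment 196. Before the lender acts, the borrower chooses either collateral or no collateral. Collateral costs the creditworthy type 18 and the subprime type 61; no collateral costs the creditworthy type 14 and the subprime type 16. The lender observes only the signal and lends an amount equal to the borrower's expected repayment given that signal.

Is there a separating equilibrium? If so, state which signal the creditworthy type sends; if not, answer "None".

Try creditworthy → collateral, subprime → no collateral:
  Under separation the lender infers type exactly: collateral → creditworthy (pays 298), no collateral → subprime (pays 196).
  Creditworthy: collateral gives 298 − 18 = 280; no collateral gives 196 − 14 = 182. No deviation. ✓
  Subprime: no collateral gives 196 − 16 = 180; collateral gives 298 − 61 = 237. Would deviate. ✗
Try creditworthy → no collateral, subprime → collateral:
  Under separation the lender infers type exactly: no collateral → creditworthy (pays 298), collateral → subprime (pays 196).
  Creditworthy: no collateral gives 298 − 14 = 284; collateral gives 196 − 18 = 178. No deviation. ✓
  Subprime: collateral gives 196 − 61 = 135; no collateral gives 298 − 16 = 282. Would deviate. ✗
Neither assignment is incentive-compatible.

None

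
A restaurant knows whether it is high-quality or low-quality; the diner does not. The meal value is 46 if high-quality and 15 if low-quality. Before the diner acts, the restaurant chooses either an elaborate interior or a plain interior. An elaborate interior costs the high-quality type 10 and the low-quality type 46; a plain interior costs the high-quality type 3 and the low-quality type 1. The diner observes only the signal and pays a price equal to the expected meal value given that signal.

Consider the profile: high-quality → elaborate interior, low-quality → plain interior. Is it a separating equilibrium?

If types separate, elaborate interior earns payment 46 and plain interior earns 15.
High-quality: elaborate interior gives 46 − 10 = 36; plain interior gives 15 − 3 = 12. No deviation. ✓
Low-quality: plain interior gives 15 − 1 = 14; elaborate interior gives 46 − 46 = 0. No deviation. ✓
Neither type gains from mimicking the other.

Yes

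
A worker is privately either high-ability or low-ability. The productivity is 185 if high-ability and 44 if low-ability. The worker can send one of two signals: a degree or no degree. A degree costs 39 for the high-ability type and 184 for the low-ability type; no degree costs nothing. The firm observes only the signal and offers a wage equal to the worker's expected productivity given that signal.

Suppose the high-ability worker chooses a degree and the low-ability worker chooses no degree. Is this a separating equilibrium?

Yes

If types separate, degree earns payment 185 and no degree earns 44.
High-ability: degree gives 185 − 39 = 146; no degree gives 44 − 0 = 44. No deviation. ✓
Low-ability: no degree gives 44 − 0 = 44; degree gives 185 − 184 = 1. No deviation. ✓
Both incentive constraints hold.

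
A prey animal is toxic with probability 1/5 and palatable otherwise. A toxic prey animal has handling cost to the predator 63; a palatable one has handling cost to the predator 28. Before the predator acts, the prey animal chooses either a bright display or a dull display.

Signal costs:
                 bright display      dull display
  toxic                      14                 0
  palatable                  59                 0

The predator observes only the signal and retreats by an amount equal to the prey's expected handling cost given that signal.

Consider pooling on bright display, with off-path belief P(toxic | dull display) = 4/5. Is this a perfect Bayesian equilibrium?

No

At the pooled signal (bright display) the predator holds the prior 1/5 and pays 1/5·63 + 4/5·28 = 35. Off-path (dull display) belief 4/5 gives 4/5·63 + 1/5·28 = 56.
Toxic: bright display gives 35 − 14 = 21; dull display gives 56 − 0 = 56. Deviates. ✗
Palatable: bright display gives 35 − 59 = -24; dull display gives 56 − 0 = 56. Deviates. ✗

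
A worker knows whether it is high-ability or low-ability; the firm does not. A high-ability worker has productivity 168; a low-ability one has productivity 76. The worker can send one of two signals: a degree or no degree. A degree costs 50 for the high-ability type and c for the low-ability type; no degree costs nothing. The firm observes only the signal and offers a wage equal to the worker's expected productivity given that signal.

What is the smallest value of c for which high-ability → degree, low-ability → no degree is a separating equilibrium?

92

Under separation: degree → high-ability (pays 168); no degree → low-ability (pays 76).
High-ability: 168 − 50 = 118 ≥ 76 − 0 = 76. Holds regardless of c. ✓
Low-ability: 76 − 0 ≥ 168 − c, so c ≥ 168 − 76 = 92.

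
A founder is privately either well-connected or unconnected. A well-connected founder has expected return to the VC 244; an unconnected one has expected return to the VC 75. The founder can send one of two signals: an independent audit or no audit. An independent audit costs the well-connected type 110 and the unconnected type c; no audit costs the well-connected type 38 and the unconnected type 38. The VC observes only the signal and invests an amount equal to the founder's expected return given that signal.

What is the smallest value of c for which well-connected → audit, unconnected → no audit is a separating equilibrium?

207

Under separation: audit → well-connected (pays 244); no audit → unconnected (pays 75).
Well-connected: 244 − 110 = 134 ≥ 75 − 38 = 37. Holds regardless of c. ✓
Unconnected: 75 − 38 ≥ 244 − c, so c ≥ 244 − 37 = 207.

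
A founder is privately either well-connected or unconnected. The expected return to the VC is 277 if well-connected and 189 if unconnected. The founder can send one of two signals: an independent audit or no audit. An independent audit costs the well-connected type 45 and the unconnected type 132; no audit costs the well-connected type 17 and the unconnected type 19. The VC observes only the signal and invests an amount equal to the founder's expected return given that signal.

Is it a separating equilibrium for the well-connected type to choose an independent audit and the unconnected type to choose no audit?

Yes

Under separation the VC infers type exactly: audit → well-connected (pays 277), no audit → unconnected (pays 189).
Well-connected: audit gives 277 − 45 = 232; no audit gives 189 − 17 = 172. No deviation. ✓
Unconnected: no audit gives 189 − 19 = 170; audit gives 277 − 132 = 145. No deviation. ✓
Both incentive constraints hold.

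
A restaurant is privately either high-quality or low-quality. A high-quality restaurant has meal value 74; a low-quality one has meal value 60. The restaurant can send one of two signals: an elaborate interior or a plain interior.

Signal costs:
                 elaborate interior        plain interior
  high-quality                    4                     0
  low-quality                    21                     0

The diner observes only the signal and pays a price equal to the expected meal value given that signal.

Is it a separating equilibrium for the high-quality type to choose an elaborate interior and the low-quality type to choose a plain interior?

Under separation the diner infers type exactly: elaborate interior → high-quality (pays 74), plain interior → low-quality (pays 60).
High-quality: elaborate interior gives 74 − 4 = 70; plain interior gives 60 − 0 = 60. No deviation. ✓
Low-quality: plain interior gives 60 − 0 = 60; elaborate interior gives 74 − 21 = 53. No deviation. ✓
Neither type gains from mimicking the other.

Yes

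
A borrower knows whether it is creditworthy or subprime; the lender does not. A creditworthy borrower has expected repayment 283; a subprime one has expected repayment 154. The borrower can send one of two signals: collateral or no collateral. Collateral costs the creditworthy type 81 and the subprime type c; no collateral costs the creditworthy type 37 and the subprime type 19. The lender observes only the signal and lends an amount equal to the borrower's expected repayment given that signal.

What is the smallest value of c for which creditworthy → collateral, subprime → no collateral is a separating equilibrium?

148

Under separation: collateral → creditworthy (pays 283); no collateral → subprime (pays 154).
Creditworthy: 283 − 81 = 202 ≥ 154 − 37 = 117. Holds regardless of c. ✓
Subprime: 154 − 19 ≥ 283 − c, so c ≥ 283 − 135 = 148.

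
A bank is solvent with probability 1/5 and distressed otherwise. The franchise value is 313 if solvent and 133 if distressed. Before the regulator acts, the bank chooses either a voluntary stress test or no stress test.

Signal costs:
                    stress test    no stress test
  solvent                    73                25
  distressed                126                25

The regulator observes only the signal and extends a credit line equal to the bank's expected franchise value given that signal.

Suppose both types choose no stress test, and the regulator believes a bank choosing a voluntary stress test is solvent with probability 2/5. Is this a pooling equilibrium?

Yes

On the equilibrium path (no stress test) the regulator holds the prior 1/5 and pays 1/5·313 + 4/5·133 = 169. Off-path (stress test) belief 2/5 gives 2/5·313 + 3/5·133 = 205.
Solvent: no stress test gives 169 − 25 = 144; stress test gives 205 − 73 = 132. Stays. ✓
Distressed: no stress test gives 169 − 25 = 144; stress test gives 205 − 126 = 79. Stays. ✓
Beliefs are Bayes-consistent on-path and both types best-respond.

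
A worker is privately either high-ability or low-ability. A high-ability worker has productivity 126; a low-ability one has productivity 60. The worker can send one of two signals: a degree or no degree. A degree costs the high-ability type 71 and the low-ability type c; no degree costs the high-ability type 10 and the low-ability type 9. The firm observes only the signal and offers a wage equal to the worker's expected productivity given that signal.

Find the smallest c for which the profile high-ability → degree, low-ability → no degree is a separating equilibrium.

Under separation: degree → high-ability (pays 126); no degree → low-ability (pays 60).
High-ability: 126 − 71 = 55 ≥ 60 − 10 = 50. Holds regardless of c. ✓
Low-ability: 60 − 9 ≥ 126 − c, so c ≥ 126 − 51 = 75.

75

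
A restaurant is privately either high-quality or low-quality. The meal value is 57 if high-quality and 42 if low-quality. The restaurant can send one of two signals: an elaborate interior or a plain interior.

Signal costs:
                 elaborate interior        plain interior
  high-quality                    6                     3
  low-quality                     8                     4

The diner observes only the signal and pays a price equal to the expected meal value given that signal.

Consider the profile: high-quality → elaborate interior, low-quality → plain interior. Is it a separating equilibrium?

If types separate, elaborate interior earns payment 57 and plain interior earns 42.
High-quality: elaborate interior gives 57 − 6 = 51; plain interior gives 42 − 3 = 39. No deviation. ✓
Low-quality: plain interior gives 42 − 4 = 38; elaborate interior gives 57 − 8 = 49. Would deviate. ✗

No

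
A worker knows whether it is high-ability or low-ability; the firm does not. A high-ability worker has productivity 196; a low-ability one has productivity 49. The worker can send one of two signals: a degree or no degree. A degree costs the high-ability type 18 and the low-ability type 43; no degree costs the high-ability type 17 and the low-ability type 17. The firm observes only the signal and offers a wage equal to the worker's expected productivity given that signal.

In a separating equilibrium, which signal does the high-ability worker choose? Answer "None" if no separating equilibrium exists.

Try high-ability → degree, low-ability → no degree:
  If types separate, degree earns payment 196 and no degree earns 49.
  High-ability: degree gives 196 − 18 = 178; no degree gives 49 − 17 = 32. No deviation. ✓
  Low-ability: no degree gives 49 − 17 = 32; degree gives 196 − 43 = 153. Would deviate. ✗
Try high-ability → no degree, low-ability → degree:
  If types separate, no degree earns payment 196 and degree earns 49.
  High-ability: no degree gives 196 − 17 = 179; degree gives 49 − 18 = 31. No deviation. ✓
  Low-ability: degree gives 49 − 43 = 6; no degree gives 196 − 17 = 179. Would deviate. ✗
Neither assignment is incentive-compatible.

None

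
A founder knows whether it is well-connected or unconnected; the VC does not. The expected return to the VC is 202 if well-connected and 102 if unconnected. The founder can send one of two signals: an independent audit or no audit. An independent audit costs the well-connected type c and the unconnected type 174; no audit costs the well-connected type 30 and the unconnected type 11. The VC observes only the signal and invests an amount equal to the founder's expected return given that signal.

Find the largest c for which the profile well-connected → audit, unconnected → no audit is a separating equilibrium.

Under separation: audit → well-connected (pays 202); no audit → unconnected (pays 102).
Unconnected: 102 − 11 = 91 ≥ 202 − 174 = 28. Holds regardless of c. ✓
Well-connected: 202 − c ≥ 102 − 30, so c ≤ 202 − 72 = 130.

130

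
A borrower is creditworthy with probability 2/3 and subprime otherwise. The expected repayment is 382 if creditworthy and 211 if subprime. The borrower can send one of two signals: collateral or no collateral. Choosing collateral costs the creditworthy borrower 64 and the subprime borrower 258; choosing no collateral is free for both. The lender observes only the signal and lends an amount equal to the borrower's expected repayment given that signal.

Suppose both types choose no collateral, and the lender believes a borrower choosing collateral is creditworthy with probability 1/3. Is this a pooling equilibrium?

On the equilibrium path (no collateral) the lender holds the prior 2/3 and pays 2/3·382 + 1/3·211 = 325. Off-path (collateral) belief 1/3 gives 1/3·382 + 2/3·211 = 268.
Creditworthy: no collateral gives 325 − 0 = 325; collateral gives 268 − 64 = 204. Stays. ✓
Subprime: no collateral gives 325 − 0 = 325; collateral gives 268 − 258 = 10. Stays. ✓
Beliefs are Bayes-consistent on-path and both types best-respond.

Yes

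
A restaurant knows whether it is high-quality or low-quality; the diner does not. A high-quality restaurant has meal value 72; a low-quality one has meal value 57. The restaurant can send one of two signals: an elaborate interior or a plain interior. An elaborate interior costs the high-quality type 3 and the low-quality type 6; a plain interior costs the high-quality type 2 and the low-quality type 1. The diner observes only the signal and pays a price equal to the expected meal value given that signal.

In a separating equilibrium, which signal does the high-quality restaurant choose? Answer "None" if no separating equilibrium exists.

None

Try high-quality → elaborate interior, low-quality → plain interior:
  If types separate, elaborate interior earns payment 72 and plain interior earns 57.
  High-quality: elaborate interior gives 72 − 3 = 69; plain interior gives 57 − 2 = 55. No deviation. ✓
  Low-quality: plain interior gives 57 − 1 = 56; elaborate interior gives 72 − 6 = 66. Would deviate. ✗
Try high-quality → plain interior, low-quality → elaborate interior:
  If types separate, plain interior earns payment 72 and elaborate interior earns 57.
  High-quality: plain interior gives 72 − 2 = 70; elaborate interior gives 57 − 3 = 54. No deviation. ✓
  Low-quality: elaborate interior gives 57 − 6 = 51; plain interior gives 72 − 1 = 71. Would deviate. ✗
Neither assignment is incentive-compatible.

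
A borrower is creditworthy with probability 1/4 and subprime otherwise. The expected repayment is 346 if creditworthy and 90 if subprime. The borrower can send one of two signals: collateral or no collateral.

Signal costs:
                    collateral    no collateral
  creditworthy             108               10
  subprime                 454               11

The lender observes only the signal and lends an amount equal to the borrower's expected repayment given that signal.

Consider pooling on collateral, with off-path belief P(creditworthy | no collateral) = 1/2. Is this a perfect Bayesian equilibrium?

At the pooled signal (collateral) the lender holds the prior 1/4 and pays 1/4·346 + 3/4·90 = 154. Off-path (no collateral) belief 1/2 gives 1/2·346 + 1/2·90 = 218.
Creditworthy: collateral gives 154 − 108 = 46; no collateral gives 218 − 10 = 208. Deviates. ✗
Subprime: collateral gives 154 − 454 = -300; no collateral gives 218 − 11 = 207. Deviates. ✗

No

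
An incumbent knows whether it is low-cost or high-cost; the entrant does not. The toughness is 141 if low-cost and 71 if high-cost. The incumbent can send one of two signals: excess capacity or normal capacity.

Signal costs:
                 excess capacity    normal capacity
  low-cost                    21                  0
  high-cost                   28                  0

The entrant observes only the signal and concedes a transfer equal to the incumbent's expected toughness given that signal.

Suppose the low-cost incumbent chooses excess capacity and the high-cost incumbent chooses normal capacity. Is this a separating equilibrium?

No

Under separation the entrant infers type exactly: excess capacity → low-cost (pays 141), normal capacity → high-cost (pays 71).
Low-cost: excess capacity gives 141 − 21 = 120; normal capacity gives 71 − 0 = 71. No deviation. ✓
High-cost: normal capacity gives 71 − 0 = 71; excess capacity gives 141 − 28 = 113. Would deviate. ✗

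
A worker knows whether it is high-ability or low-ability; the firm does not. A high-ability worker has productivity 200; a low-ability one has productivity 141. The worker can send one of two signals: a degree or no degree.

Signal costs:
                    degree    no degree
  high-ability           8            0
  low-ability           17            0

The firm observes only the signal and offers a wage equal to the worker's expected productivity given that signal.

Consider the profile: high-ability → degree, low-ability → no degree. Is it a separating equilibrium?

No

Under separation the firm infers type exactly: degree → high-ability (pays 200), no degree → low-ability (pays 141).
High-ability: degree gives 200 − 8 = 192; no degree gives 141 − 0 = 141. No deviation. ✓
Low-ability: no degree gives 141 − 0 = 141; degree gives 200 − 17 = 183. Would deviate. ✗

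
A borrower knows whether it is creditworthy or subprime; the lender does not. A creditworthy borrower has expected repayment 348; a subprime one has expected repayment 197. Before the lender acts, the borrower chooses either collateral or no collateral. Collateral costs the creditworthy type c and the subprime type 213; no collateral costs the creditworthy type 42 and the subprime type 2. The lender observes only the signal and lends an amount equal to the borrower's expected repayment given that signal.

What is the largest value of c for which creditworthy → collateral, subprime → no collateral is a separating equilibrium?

Under separation: collateral → creditworthy (pays 348); no collateral → subprime (pays 197).
Subprime: 197 − 2 = 195 ≥ 348 − 213 = 135. Holds regardless of c. ✓
Creditworthy: 348 − c ≥ 197 − 42, so c ≤ 348 − 155 = 193.

193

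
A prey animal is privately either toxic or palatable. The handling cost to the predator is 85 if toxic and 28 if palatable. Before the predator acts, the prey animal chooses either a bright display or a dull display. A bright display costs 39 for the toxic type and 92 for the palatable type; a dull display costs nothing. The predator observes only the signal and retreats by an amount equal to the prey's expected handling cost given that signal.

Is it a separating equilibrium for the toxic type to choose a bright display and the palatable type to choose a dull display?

Yes

Under separation the predator infers type exactly: bright display → toxic (pays 85), dull display → palatable (pays 28).
Toxic: bright display gives 85 − 39 = 46; dull display gives 28 − 0 = 28. No deviation. ✓
Palatable: dull display gives 28 − 0 = 28; bright display gives 85 − 92 = -7. No deviation. ✓
Neither type gains from mimicking the other.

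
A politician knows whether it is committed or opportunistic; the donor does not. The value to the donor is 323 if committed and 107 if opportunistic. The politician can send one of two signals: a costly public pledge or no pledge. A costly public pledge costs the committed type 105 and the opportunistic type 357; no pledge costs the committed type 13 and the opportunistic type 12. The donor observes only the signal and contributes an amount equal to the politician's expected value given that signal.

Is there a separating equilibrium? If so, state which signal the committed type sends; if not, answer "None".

Try committed → pledge, opportunistic → no pledge:
  Under separation the donor infers type exactly: pledge → committed (pays 323), no pledge → opportunistic (pays 107).
  Committed: pledge gives 323 − 105 = 218; no pledge gives 107 − 13 = 94. No deviation. ✓
  Opportunistic: no pledge gives 107 − 12 = 95; pledge gives 323 − 357 = -34. No deviation. ✓
Both hold — the committed type sends pledge.

pledge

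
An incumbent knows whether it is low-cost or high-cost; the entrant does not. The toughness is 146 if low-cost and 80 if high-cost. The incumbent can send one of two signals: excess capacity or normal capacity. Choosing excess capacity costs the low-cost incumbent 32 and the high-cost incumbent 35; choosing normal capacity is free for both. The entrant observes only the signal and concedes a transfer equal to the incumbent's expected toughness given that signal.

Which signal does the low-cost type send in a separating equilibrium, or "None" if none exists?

None

Try low-cost → excess capacity, high-cost → normal capacity:
  If types separate, excess capacity earns payment 146 and normal capacity earns 80.
  Low-cost: excess capacity gives 146 − 32 = 114; normal capacity gives 80 − 0 = 80. No deviation. ✓
  High-cost: normal capacity gives 80 − 0 = 80; excess capacity gives 146 − 35 = 111. Would deviate. ✗
Try low-cost → normal capacity, high-cost → excess capacity:
  If types separate, normal capacity earns payment 146 and excess capacity earns 80.
  Low-cost: normal capacity gives 146 − 0 = 146; excess capacity gives 80 − 32 = 48. No deviation. ✓
  High-cost: excess capacity gives 80 − 35 = 45; normal capacity gives 146 − 0 = 146. Would deviate. ✗
Neither assignment is incentive-compatible.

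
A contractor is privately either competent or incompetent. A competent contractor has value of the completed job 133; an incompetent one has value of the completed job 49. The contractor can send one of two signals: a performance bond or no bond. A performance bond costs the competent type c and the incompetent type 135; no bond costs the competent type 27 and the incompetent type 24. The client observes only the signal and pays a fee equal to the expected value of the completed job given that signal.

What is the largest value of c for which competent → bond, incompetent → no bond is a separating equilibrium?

111

Under separation: bond → competent (pays 133); no bond → incompetent (pays 49).
Incompetent: 49 − 24 = 25 ≥ 133 − 135 = -2. Holds regardless of c. ✓
Competent: 133 − c ≥ 49 − 27, so c ≤ 133 − 22 = 111.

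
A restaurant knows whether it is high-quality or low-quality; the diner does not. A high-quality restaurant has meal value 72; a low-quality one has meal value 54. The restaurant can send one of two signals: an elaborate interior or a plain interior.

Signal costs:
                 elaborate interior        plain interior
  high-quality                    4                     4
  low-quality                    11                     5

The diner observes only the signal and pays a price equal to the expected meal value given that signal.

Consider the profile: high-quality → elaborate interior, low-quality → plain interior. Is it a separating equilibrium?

If types separate, elaborate interior earns payment 72 and plain interior earns 54.
High-quality: elaborate interior gives 72 − 4 = 68; plain interior gives 54 − 4 = 50. No deviation. ✓
Low-quality: plain interior gives 54 − 5 = 49; elaborate interior gives 72 − 11 = 61. Would deviate. ✗

No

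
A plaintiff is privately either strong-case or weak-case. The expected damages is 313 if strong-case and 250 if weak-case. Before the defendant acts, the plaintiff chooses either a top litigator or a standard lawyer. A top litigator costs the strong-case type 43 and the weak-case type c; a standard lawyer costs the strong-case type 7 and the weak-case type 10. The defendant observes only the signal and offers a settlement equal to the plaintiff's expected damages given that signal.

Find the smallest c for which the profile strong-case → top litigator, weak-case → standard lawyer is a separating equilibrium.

Under separation: top litigator → strong-case (pays 313); standard lawyer → weak-case (pays 250).
Strong-case: 313 − 43 = 270 ≥ 250 − 7 = 243. Holds regardless of c. ✓
Weak-case: 250 − 10 ≥ 313 − c, so c ≥ 313 − 240 = 73.

73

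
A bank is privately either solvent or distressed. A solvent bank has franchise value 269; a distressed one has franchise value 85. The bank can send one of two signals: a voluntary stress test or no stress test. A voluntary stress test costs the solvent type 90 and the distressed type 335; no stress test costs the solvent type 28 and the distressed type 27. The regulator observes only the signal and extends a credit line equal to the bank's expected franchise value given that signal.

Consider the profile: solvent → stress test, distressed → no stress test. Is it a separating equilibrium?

If types separate, stress test earns payment 269 and no stress test earns 85.
Solvent: stress test gives 269 − 90 = 179; no stress test gives 85 − 28 = 57. No deviation. ✓
Distressed: no stress test gives 85 − 27 = 58; stress test gives 269 − 335 = -66. No deviation. ✓
Both incentive constraints hold.

Yes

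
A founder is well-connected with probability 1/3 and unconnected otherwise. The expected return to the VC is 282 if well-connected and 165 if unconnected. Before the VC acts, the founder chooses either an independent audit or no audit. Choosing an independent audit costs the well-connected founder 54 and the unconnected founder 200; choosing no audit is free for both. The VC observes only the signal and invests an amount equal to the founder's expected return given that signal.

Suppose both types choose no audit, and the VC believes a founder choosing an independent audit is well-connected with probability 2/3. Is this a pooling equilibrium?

Yes

On the equilibrium path (no audit) the VC holds the prior 1/3 and pays 1/3·282 + 2/3·165 = 204. Off-path (audit) belief 2/3 gives 2/3·282 + 1/3·165 = 243.
Well-connected: no audit gives 204 − 0 = 204; audit gives 243 − 54 = 189. Stays. ✓
Unconnected: no audit gives 204 − 0 = 204; audit gives 243 − 200 = 43. Stays. ✓
Beliefs are Bayes-consistent on-path and both types best-respond.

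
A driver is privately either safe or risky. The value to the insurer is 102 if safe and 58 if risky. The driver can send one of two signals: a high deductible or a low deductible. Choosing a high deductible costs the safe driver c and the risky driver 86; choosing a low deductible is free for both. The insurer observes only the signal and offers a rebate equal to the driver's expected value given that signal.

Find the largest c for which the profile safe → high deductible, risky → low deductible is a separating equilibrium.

44

Under separation: high deductible → safe (pays 102); low deductible → risky (pays 58).
Risky: 58 − 0 = 58 ≥ 102 − 86 = 16. Holds regardless of c. ✓
Safe: 102 − c ≥ 58 − 0, so c ≤ 102 − 58 = 44.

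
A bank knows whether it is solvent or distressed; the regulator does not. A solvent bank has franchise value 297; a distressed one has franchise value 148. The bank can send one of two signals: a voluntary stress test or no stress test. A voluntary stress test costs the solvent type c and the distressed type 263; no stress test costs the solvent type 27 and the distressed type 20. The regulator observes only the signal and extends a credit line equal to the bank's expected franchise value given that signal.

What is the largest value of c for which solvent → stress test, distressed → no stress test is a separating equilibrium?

176

Under separation: stress test → solvent (pays 297); no stress test → distressed (pays 148).
Distressed: 148 − 20 = 128 ≥ 297 − 263 = 34. Holds regardless of c. ✓
Solvent: 297 − c ≥ 148 − 27, so c ≤ 297 − 121 = 176.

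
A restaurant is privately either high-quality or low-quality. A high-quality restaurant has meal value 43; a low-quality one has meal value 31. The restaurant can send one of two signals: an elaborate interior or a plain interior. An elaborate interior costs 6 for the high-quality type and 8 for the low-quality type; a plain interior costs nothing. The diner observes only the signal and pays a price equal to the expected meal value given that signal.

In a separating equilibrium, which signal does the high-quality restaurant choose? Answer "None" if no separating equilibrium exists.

None

Try high-quality → elaborate interior, low-quality → plain interior:
  If types separate, elaborate interior earns payment 43 and plain interior earns 31.
  High-quality: elaborate interior gives 43 − 6 = 37; plain interior gives 31 − 0 = 31. No deviation. ✓
  Low-quality: plain interior gives 31 − 0 = 31; elaborate interior gives 43 − 8 = 35. Would deviate. ✗
Try high-quality → plain interior, low-quality → elaborate interior:
  If types separate, plain interior earns payment 43 and elaborate interior earns 31.
  High-quality: plain interior gives 43 − 0 = 43; elaborate interior gives 31 − 6 = 25. No deviation. ✓
  Low-quality: elaborate interior gives 31 − 8 = 23; plain interior gives 43 − 0 = 43. Would deviate. ✗
Neither assignment is incentive-compatible.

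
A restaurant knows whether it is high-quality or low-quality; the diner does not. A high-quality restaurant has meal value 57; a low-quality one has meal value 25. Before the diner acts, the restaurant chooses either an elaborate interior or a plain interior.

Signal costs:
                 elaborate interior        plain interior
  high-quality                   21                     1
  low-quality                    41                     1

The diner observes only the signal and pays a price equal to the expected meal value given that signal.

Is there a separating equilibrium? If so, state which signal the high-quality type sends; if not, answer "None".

Try high-quality → elaborate interior, low-quality → plain interior:
  Under separation the diner infers type exactly: elaborate interior → high-quality (pays 57), plain interior → low-quality (pays 25).
  High-quality: elaborate interior gives 57 − 21 = 36; plain interior gives 25 − 1 = 24. No deviation. ✓
  Low-quality: plain interior gives 25 − 1 = 24; elaborate interior gives 57 − 41 = 16. No deviation. ✓
Both hold — the high-quality type sends elaborate interior.

elaborate interior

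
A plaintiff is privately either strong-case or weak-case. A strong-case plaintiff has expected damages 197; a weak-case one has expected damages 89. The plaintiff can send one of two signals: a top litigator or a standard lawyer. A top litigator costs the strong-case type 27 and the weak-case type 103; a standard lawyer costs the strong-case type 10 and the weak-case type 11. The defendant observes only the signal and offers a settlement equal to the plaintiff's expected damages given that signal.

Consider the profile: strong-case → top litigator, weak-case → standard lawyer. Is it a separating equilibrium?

Under separation the defendant infers type exactly: top litigator → strong-case (pays 197), standard lawyer → weak-case (pays 89).
Strong-case: top litigator gives 197 − 27 = 170; standard lawyer gives 89 − 10 = 79. No deviation. ✓
Weak-case: standard lawyer gives 89 − 11 = 78; top litigator gives 197 − 103 = 94. Would deviate. ✗

No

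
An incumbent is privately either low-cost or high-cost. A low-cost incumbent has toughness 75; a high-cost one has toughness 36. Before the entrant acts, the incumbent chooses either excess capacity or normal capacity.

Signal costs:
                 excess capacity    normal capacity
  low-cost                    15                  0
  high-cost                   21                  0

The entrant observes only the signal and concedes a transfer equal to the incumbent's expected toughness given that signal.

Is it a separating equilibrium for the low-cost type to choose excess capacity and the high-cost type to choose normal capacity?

Under separation the entrant infers type exactly: excess capacity → low-cost (pays 75), normal capacity → high-cost (pays 36).
Low-cost: excess capacity gives 75 − 15 = 60; normal capacity gives 36 − 0 = 36. No deviation. ✓
High-cost: normal capacity gives 36 − 0 = 36; excess capacity gives 75 − 21 = 54. Would deviate. ✗

No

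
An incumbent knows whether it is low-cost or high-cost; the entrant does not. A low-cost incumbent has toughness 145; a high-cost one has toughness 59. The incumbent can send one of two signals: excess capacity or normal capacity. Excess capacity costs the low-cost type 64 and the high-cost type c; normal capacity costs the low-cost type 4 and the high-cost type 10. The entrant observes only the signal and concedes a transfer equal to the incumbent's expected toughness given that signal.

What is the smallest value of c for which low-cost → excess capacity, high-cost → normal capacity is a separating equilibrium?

Under separation: excess capacity → low-cost (pays 145); normal capacity → high-cost (pays 59).
Low-cost: 145 − 64 = 81 ≥ 59 − 4 = 55. Holds regardless of c. ✓
High-cost: 59 − 10 ≥ 145 − c, so c ≥ 145 − 49 = 96.

96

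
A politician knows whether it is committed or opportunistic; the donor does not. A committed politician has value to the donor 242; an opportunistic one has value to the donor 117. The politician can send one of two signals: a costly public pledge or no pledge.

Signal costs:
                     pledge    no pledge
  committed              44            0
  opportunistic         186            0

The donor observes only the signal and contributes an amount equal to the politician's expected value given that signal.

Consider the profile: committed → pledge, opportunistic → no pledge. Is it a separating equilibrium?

If types separate, pledge earns payment 242 and no pledge earns 117.
Committed: pledge gives 242 − 44 = 198; no pledge gives 117 − 0 = 117. No deviation. ✓
Opportunistic: no pledge gives 117 − 0 = 117; pledge gives 242 − 186 = 56. No deviation. ✓
Neither type gains from mimicking the other.

Yes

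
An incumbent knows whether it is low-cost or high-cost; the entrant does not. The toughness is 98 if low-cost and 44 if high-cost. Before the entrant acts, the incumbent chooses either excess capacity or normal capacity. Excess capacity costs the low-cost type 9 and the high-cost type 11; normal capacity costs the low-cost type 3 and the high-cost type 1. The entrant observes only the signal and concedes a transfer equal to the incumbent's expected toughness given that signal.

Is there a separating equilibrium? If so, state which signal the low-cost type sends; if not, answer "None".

None

Try low-cost → excess capacity, high-cost → normal capacity:
  If types separate, excess capacity earns payment 98 and normal capacity earns 44.
  Low-cost: excess capacity gives 98 − 9 = 89; normal capacity gives 44 − 3 = 41. No deviation. ✓
  High-cost: normal capacity gives 44 − 1 = 43; excess capacity gives 98 − 11 = 87. Would deviate. ✗
Try low-cost → normal capacity, high-cost → excess capacity:
  If types separate, normal capacity earns payment 98 and excess capacity earns 44.
  Low-cost: normal capacity gives 98 − 3 = 95; excess capacity gives 44 − 9 = 35. No deviation. ✓
  High-cost: excess capacity gives 44 − 11 = 33; normal capacity gives 98 − 1 = 97. Would deviate. ✗
Neither assignment is incentive-compatible.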